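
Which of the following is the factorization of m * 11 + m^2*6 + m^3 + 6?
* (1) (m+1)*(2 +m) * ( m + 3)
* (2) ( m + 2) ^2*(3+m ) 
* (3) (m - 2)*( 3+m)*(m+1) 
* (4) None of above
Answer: 1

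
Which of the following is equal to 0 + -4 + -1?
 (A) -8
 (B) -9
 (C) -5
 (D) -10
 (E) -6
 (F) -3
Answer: C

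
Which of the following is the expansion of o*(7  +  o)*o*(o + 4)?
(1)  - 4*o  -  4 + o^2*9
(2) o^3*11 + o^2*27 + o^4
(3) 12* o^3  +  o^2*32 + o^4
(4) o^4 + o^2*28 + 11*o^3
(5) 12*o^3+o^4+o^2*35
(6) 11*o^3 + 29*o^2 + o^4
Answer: 4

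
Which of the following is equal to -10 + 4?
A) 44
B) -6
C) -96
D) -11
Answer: B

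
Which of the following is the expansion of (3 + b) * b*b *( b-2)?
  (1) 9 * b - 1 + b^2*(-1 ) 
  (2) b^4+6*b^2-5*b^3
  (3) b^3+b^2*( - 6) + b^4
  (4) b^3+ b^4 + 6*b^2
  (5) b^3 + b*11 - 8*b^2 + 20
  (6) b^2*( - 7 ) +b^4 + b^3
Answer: 3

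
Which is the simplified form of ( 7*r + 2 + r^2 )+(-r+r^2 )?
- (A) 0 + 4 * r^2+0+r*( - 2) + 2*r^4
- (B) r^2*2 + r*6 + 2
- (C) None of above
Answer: B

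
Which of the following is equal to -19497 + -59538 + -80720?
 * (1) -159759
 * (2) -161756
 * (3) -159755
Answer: 3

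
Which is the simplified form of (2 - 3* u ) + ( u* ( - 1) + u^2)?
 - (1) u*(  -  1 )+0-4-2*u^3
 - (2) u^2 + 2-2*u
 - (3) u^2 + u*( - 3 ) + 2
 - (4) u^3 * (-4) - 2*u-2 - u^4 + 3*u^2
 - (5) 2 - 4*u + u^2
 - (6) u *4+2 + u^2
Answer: 5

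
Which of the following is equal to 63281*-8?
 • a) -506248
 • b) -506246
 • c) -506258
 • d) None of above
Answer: a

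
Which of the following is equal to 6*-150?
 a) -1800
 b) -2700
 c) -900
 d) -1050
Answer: c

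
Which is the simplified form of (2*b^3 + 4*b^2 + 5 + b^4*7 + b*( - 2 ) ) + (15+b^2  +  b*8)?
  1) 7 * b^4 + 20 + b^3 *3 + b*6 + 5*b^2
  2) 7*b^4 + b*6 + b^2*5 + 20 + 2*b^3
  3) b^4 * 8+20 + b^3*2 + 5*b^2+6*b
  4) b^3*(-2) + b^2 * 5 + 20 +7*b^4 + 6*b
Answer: 2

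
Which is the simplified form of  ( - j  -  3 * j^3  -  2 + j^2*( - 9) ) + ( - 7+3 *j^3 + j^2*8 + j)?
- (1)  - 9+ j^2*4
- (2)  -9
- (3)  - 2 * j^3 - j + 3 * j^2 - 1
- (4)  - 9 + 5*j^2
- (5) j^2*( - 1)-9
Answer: 5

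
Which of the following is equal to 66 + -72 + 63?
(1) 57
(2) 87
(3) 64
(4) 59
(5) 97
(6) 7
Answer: 1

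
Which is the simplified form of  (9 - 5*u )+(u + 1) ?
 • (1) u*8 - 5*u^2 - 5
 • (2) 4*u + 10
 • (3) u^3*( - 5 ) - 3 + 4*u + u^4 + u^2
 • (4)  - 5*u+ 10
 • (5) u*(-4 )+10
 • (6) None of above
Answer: 5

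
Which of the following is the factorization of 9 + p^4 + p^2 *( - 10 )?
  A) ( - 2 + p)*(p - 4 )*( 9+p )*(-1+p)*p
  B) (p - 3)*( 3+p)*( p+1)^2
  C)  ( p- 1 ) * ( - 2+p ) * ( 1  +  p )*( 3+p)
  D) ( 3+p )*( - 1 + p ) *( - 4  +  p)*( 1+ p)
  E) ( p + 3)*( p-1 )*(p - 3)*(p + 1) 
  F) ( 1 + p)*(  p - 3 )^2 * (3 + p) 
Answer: E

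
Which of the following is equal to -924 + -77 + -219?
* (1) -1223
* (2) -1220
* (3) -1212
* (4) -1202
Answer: 2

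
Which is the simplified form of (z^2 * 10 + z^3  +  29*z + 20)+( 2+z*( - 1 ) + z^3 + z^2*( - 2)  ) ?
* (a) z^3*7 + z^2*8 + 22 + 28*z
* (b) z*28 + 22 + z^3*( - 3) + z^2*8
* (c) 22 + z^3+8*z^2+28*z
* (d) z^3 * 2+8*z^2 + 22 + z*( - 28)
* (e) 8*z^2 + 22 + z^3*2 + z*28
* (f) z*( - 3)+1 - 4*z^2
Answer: e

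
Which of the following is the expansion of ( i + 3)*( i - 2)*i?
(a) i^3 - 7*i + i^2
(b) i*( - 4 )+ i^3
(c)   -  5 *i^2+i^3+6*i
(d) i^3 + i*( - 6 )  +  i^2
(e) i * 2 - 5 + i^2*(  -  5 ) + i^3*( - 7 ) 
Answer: d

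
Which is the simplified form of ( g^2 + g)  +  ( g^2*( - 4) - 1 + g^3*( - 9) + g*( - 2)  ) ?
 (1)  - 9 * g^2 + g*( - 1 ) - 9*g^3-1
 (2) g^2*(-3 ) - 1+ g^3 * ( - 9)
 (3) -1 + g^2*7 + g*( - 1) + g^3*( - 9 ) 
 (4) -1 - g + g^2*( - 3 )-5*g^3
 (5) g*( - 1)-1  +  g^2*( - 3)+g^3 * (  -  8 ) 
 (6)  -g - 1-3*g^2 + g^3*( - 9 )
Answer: 6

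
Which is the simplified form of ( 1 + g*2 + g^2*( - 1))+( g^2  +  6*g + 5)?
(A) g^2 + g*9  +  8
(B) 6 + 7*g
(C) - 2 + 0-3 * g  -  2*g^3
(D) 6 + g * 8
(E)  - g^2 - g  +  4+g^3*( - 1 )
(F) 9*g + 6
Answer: D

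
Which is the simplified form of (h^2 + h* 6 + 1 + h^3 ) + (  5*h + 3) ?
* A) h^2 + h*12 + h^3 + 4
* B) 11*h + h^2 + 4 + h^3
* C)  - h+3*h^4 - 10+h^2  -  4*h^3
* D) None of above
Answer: B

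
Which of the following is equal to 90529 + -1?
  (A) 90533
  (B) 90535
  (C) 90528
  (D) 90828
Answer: C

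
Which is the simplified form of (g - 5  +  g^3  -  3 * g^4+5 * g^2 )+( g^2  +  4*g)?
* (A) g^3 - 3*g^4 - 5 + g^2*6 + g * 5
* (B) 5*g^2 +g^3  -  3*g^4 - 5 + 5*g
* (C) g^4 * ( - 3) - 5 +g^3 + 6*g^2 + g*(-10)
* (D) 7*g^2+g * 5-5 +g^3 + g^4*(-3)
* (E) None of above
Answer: A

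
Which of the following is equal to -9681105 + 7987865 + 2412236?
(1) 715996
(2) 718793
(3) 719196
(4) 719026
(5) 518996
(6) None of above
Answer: 6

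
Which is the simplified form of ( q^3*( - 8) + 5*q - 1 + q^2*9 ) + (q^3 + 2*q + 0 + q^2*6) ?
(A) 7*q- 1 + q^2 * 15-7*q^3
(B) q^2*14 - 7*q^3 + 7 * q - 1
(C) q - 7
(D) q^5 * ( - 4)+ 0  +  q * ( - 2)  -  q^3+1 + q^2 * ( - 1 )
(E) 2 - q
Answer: A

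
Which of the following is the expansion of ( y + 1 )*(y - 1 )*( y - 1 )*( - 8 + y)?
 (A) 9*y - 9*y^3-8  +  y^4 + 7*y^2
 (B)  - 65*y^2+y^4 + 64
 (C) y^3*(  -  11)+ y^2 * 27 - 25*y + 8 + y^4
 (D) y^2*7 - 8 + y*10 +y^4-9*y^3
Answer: A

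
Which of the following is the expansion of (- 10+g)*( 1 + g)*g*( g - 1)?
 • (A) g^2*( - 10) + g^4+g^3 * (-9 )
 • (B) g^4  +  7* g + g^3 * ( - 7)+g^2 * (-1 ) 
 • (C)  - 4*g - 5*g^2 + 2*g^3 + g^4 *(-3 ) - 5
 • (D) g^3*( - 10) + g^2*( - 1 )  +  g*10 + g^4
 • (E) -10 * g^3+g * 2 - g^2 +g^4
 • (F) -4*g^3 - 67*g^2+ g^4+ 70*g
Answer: D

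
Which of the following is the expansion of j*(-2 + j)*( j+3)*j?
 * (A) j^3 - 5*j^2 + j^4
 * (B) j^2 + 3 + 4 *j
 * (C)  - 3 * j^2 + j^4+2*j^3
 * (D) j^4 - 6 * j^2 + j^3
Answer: D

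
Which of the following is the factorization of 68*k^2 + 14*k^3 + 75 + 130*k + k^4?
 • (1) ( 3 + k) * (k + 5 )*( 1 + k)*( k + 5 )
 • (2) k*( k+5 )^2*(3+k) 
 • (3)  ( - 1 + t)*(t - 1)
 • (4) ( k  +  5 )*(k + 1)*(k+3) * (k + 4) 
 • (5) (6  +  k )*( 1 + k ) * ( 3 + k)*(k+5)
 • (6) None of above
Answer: 1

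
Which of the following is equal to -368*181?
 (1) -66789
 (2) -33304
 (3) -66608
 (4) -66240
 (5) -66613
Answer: 3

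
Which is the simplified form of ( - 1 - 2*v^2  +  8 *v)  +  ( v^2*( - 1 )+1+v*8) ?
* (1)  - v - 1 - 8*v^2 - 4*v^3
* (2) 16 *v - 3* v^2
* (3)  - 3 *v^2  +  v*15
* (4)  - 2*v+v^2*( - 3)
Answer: 2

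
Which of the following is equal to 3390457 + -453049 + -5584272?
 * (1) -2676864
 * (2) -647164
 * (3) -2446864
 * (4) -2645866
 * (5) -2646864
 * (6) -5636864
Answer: 5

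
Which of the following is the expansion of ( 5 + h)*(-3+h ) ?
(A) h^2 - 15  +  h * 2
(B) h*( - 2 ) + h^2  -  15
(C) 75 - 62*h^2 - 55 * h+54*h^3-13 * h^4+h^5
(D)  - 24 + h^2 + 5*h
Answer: A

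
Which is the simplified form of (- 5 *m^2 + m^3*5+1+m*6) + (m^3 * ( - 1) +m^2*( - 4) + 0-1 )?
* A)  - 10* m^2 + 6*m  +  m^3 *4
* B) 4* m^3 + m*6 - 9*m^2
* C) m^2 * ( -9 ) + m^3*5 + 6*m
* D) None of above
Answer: B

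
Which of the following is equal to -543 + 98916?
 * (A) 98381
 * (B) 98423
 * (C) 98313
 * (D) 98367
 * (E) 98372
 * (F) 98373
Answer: F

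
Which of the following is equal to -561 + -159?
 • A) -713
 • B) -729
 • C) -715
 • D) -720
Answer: D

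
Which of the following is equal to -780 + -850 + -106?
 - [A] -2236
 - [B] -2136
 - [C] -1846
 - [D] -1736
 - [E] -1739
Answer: D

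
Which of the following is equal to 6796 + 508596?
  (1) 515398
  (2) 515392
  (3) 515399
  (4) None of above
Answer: 2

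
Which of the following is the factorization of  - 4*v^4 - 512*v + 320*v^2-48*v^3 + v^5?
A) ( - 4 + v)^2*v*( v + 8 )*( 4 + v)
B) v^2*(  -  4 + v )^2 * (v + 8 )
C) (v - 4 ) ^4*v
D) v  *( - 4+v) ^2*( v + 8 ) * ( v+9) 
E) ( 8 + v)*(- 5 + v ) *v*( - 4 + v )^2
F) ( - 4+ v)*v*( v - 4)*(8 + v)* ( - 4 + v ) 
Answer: F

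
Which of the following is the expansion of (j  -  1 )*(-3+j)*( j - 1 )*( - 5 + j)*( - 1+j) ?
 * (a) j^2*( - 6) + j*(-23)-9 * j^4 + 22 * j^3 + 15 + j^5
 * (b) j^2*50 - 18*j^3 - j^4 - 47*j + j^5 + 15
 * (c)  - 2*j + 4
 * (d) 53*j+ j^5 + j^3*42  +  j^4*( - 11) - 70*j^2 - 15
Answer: d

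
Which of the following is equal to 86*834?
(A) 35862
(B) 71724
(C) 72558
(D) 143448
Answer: B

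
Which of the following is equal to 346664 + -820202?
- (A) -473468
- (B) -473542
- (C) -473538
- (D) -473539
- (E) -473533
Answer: C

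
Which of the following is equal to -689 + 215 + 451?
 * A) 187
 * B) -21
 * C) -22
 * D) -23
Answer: D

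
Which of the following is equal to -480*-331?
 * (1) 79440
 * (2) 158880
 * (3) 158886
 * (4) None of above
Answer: 2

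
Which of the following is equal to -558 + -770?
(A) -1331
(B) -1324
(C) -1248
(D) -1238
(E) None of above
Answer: E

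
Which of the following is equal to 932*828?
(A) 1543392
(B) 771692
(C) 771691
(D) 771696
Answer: D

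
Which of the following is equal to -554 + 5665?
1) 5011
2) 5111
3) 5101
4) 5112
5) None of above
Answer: 2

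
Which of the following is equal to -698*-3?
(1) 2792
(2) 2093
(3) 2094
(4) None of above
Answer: 3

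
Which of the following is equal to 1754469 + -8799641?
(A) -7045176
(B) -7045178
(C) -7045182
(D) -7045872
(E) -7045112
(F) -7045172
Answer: F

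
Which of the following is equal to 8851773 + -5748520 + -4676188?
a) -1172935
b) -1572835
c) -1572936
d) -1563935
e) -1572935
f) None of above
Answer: e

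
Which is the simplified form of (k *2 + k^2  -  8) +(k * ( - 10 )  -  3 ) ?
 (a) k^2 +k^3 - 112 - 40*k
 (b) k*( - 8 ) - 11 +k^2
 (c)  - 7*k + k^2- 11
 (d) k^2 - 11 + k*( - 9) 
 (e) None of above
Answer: b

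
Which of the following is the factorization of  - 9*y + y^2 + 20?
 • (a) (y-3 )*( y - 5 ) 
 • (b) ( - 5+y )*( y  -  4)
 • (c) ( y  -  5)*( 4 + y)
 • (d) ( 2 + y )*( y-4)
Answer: b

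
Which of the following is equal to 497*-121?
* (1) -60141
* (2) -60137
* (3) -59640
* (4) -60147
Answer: 2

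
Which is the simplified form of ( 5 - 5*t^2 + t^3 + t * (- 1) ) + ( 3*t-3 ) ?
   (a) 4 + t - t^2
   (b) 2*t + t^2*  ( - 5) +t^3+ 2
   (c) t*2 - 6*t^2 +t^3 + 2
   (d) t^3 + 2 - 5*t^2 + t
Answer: b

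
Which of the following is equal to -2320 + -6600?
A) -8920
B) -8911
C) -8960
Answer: A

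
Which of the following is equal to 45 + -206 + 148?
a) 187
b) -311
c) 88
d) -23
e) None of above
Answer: e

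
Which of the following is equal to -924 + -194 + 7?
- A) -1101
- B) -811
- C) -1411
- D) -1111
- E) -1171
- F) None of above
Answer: D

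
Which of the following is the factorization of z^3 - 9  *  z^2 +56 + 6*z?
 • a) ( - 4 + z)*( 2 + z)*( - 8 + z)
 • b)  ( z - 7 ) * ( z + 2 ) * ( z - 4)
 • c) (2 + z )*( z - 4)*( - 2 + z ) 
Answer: b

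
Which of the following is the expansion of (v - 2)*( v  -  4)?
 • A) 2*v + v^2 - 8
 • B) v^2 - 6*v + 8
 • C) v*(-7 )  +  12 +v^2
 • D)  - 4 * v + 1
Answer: B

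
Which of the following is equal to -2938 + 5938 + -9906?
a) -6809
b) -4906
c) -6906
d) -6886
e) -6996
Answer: c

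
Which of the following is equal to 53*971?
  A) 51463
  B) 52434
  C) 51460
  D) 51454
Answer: A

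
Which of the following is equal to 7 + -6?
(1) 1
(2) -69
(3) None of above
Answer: 1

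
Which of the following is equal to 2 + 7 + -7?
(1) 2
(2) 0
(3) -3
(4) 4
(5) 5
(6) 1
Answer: 1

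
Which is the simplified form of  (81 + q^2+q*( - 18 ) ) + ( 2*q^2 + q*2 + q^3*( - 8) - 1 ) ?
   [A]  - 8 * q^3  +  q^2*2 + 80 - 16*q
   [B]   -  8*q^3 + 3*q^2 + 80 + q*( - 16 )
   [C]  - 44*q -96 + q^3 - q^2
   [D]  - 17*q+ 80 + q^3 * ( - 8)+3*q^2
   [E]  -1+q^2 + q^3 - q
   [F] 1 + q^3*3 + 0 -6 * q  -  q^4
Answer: B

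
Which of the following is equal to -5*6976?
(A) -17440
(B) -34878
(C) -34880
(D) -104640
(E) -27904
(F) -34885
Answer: C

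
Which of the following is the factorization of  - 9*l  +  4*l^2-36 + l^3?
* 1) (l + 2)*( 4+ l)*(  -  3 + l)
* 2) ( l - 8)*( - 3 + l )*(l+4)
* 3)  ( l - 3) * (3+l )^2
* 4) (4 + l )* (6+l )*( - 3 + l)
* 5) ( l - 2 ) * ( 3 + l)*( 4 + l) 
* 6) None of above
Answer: 6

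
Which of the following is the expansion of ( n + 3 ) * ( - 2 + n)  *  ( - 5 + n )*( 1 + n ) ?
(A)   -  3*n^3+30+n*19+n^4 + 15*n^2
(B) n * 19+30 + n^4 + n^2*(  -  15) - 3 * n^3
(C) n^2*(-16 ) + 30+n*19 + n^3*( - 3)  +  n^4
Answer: B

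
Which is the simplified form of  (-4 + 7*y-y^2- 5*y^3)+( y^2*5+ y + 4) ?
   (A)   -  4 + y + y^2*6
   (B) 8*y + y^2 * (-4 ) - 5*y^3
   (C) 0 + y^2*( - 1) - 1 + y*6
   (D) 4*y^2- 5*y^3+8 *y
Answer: D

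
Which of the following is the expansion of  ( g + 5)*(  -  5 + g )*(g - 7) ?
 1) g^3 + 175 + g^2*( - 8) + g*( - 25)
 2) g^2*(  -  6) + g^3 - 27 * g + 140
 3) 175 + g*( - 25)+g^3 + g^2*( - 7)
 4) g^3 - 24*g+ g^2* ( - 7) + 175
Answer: 3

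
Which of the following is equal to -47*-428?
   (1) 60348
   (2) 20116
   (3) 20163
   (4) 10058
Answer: 2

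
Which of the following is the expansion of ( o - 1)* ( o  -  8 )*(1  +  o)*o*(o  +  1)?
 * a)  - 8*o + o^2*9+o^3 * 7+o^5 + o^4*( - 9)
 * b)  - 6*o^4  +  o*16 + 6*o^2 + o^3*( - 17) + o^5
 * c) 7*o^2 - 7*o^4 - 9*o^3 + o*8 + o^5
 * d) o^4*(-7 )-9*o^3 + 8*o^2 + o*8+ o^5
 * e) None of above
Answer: c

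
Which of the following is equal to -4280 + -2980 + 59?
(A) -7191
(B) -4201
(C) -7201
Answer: C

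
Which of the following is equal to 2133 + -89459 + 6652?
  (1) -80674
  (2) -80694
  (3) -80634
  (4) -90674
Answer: 1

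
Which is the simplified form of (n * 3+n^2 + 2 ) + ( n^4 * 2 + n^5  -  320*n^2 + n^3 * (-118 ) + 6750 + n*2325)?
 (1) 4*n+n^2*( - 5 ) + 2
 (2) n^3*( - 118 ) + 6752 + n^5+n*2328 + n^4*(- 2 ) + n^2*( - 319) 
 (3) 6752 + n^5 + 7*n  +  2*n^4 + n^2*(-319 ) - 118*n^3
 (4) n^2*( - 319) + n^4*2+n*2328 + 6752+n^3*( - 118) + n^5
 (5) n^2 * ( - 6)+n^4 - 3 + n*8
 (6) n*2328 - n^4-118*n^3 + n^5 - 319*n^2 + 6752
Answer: 4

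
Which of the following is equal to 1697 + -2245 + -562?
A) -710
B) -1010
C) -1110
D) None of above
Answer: C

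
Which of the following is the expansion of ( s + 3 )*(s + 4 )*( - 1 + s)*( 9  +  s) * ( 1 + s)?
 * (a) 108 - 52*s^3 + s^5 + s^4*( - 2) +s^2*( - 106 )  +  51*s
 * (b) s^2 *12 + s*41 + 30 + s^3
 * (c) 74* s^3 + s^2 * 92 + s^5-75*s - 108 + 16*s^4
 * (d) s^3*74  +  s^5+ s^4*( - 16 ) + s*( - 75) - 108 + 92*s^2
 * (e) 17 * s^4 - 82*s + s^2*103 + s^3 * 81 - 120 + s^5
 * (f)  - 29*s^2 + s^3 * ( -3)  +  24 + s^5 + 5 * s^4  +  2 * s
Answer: c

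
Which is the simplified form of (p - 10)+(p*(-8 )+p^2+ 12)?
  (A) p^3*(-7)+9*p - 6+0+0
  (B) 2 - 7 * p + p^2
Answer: B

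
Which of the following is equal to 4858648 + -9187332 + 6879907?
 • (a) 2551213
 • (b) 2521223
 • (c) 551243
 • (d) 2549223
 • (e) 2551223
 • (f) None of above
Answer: e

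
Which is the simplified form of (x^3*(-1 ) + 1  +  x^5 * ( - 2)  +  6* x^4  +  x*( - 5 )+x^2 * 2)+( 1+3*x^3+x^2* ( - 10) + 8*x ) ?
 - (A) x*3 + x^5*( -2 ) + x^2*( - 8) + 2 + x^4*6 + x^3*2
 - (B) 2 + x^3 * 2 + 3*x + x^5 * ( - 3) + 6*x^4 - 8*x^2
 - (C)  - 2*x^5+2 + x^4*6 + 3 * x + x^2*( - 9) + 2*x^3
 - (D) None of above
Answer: A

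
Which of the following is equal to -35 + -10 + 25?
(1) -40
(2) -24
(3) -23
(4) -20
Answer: 4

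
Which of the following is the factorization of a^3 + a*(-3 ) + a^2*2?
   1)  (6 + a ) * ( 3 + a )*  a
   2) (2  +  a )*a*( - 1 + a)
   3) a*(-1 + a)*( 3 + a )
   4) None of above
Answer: 3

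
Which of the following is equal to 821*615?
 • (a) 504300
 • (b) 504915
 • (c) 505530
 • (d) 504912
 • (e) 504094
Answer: b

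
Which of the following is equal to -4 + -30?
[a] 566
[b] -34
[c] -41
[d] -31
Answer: b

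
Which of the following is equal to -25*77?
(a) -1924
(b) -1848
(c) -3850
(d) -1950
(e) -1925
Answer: e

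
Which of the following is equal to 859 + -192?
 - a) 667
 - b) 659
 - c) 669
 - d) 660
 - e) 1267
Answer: a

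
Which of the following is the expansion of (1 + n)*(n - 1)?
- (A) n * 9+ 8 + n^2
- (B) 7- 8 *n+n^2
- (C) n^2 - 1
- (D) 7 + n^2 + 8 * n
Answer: C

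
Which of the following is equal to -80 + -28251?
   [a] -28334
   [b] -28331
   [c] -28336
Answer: b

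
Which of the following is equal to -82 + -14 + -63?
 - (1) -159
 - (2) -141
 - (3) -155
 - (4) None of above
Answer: 1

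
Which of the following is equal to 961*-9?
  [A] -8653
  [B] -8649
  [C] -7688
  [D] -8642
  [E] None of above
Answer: B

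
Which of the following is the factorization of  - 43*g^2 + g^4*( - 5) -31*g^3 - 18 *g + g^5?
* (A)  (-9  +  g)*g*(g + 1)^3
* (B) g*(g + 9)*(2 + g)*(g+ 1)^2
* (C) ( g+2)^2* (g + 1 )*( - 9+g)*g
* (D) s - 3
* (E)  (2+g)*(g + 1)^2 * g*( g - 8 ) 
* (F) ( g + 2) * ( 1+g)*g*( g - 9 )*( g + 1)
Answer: F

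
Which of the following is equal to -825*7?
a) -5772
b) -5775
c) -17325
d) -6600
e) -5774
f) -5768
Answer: b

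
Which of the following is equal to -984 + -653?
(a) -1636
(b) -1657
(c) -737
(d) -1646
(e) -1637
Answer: e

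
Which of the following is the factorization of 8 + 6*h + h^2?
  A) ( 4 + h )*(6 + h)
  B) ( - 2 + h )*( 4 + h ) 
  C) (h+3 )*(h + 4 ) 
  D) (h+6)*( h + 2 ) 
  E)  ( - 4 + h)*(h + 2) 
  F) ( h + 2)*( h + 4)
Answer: F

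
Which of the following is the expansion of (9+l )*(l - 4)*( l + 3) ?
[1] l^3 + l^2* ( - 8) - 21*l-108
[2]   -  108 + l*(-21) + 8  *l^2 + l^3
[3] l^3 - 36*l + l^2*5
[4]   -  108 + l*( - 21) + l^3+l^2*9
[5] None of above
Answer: 2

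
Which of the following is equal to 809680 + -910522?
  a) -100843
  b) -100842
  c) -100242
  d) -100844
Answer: b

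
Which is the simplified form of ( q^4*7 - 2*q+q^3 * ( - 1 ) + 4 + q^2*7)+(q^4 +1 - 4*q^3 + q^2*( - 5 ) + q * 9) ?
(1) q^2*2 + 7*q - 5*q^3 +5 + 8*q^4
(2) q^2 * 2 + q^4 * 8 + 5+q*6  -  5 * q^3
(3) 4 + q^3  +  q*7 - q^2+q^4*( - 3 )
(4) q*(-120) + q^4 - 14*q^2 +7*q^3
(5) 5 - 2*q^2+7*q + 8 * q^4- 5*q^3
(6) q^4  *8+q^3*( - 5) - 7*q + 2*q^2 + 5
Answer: 1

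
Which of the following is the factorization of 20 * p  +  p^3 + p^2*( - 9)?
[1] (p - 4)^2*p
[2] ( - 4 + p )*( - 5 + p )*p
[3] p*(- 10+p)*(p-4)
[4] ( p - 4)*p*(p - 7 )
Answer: 2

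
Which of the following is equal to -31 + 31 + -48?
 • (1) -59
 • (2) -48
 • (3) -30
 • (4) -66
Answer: 2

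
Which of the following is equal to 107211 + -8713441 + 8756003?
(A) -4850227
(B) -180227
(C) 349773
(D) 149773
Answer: D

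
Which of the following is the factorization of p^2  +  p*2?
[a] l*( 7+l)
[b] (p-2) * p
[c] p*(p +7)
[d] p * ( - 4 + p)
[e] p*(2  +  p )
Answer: e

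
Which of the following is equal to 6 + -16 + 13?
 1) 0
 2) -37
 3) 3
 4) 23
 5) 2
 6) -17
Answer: 3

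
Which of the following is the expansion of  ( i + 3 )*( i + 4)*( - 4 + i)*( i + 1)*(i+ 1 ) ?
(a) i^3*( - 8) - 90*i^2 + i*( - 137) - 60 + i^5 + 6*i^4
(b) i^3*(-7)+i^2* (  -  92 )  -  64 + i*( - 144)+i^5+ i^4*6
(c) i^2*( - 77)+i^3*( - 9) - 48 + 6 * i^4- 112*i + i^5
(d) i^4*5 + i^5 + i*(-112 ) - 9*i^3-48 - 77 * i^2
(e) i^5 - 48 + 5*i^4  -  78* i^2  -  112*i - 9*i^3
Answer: d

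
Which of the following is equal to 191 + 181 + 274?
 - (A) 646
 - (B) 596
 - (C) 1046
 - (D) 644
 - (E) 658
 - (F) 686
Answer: A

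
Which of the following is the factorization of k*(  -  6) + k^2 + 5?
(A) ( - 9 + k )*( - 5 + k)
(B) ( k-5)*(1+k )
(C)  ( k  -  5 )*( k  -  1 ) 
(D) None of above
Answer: C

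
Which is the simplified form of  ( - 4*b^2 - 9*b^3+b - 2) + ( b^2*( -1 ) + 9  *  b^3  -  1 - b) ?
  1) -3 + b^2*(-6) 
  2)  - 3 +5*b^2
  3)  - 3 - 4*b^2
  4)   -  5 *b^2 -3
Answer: 4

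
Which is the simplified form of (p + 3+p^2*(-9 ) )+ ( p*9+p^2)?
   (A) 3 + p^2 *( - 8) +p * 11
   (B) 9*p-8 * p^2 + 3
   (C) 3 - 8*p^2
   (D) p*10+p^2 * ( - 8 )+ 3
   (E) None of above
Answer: D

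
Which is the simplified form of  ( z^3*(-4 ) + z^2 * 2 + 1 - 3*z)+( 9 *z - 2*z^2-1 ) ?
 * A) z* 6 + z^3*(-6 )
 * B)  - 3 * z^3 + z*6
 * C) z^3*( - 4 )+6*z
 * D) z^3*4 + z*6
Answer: C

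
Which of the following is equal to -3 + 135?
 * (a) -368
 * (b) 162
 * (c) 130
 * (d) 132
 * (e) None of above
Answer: d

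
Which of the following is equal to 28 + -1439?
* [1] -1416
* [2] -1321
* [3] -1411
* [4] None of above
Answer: 3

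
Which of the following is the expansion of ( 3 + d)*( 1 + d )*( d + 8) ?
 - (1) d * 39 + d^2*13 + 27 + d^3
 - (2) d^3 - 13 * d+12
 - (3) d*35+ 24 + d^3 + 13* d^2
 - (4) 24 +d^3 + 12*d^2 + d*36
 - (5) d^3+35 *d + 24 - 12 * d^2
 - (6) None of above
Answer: 6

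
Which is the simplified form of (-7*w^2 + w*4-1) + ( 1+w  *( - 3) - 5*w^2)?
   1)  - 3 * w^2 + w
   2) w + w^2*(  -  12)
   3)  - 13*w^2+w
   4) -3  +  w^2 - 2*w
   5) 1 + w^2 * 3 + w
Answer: 2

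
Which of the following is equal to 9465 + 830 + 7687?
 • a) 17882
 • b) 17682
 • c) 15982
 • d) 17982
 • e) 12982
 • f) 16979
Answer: d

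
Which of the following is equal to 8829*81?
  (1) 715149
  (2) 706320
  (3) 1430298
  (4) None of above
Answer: 1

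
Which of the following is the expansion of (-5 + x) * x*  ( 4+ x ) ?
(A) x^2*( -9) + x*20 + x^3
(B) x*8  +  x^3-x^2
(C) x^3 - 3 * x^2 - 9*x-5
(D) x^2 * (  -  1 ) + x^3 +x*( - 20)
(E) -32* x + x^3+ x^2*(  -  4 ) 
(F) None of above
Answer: D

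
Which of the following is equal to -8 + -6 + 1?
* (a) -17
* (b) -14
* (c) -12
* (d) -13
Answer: d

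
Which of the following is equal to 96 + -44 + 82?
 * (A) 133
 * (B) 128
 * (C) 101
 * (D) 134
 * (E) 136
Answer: D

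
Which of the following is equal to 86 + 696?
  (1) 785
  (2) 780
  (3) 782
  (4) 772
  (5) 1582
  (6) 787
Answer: 3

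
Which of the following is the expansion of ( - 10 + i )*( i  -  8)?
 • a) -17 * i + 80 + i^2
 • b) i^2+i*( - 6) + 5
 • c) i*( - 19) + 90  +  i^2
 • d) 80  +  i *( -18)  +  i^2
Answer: d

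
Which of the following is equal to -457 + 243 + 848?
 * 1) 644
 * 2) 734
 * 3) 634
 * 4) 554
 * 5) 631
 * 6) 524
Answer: 3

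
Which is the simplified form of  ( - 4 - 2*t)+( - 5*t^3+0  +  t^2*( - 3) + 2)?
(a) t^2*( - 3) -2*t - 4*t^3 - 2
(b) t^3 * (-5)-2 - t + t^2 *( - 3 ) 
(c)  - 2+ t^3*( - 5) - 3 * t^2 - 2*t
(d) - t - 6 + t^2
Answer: c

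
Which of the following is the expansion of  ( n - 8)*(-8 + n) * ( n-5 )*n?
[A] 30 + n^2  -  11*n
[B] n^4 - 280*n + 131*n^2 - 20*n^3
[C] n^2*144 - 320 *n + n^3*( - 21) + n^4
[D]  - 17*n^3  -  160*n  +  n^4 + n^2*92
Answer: C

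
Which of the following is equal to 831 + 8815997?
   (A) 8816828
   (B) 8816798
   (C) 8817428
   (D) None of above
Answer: A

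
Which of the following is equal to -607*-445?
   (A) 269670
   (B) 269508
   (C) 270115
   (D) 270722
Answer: C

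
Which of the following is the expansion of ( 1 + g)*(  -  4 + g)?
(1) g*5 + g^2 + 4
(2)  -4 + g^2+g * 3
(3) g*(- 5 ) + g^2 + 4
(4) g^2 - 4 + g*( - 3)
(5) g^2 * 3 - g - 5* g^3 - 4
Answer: 4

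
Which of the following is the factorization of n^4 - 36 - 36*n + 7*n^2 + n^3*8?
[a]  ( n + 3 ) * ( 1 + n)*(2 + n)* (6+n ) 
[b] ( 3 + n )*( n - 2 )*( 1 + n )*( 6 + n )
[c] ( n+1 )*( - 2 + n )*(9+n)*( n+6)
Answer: b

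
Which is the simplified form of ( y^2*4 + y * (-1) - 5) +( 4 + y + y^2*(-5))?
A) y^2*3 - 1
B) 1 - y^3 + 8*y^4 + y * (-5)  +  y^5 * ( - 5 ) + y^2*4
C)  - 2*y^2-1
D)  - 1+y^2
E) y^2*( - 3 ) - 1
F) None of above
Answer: F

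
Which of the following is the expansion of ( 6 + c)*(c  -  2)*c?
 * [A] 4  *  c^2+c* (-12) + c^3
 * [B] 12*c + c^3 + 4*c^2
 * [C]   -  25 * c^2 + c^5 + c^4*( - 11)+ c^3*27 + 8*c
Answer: A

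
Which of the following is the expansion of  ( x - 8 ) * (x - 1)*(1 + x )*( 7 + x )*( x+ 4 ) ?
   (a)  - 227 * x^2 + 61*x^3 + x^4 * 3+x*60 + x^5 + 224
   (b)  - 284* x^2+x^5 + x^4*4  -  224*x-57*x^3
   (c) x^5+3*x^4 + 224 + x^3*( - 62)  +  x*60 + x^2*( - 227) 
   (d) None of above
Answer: d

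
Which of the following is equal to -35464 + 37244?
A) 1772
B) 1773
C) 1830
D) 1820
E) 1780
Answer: E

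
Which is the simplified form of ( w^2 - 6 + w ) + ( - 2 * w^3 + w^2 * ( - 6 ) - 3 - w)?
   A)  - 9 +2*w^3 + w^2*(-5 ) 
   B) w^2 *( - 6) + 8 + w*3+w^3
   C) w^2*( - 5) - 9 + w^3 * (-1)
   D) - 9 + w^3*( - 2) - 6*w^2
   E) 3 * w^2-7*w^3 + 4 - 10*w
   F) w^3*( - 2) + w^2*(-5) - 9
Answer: F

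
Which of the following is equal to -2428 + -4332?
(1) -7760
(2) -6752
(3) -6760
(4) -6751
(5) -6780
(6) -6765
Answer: 3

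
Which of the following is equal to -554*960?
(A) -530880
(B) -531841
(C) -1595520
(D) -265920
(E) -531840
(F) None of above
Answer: E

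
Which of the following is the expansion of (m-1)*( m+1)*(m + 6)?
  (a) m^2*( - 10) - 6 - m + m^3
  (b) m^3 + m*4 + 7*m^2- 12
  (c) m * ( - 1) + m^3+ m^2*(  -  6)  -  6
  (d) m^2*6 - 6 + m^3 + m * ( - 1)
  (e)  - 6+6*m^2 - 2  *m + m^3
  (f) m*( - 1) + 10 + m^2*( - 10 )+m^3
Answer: d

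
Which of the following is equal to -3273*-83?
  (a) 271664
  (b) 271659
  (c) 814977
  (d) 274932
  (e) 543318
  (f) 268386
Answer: b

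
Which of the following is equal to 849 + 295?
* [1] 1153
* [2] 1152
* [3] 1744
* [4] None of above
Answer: 4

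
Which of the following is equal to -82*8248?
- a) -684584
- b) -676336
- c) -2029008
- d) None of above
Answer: b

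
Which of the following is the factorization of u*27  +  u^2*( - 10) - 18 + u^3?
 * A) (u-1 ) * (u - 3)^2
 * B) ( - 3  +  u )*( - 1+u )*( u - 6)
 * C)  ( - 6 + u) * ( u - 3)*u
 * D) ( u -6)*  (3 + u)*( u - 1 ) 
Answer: B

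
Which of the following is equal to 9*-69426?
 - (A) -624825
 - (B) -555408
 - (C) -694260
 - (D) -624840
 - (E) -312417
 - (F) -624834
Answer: F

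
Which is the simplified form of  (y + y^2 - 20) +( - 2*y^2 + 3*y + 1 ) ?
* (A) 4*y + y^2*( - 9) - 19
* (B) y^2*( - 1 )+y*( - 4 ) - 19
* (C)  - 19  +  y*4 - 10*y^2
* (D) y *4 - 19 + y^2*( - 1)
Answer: D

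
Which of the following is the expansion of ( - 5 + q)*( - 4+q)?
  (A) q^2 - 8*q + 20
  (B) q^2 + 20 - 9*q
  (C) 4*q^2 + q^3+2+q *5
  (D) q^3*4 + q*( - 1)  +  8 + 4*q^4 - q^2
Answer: B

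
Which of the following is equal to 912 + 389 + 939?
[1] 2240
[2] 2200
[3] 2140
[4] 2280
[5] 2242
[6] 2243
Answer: 1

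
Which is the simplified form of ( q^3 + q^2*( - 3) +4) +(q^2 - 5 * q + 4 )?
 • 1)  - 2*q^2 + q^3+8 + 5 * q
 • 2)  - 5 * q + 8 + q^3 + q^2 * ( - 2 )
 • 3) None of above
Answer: 2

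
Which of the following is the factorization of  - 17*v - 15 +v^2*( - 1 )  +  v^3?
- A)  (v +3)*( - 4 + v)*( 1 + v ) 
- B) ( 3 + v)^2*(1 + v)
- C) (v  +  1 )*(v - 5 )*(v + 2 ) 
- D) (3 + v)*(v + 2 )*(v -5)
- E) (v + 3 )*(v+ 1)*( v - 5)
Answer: E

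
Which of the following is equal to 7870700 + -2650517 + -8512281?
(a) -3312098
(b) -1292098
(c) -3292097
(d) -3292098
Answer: d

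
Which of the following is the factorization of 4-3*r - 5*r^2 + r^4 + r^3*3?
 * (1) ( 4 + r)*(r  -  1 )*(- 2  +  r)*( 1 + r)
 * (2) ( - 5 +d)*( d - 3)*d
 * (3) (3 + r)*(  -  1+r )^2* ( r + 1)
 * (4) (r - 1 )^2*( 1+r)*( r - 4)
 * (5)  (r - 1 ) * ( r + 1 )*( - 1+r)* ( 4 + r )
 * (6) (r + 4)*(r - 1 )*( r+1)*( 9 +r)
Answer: 5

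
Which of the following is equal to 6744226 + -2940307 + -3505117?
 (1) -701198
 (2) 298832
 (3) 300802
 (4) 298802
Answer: 4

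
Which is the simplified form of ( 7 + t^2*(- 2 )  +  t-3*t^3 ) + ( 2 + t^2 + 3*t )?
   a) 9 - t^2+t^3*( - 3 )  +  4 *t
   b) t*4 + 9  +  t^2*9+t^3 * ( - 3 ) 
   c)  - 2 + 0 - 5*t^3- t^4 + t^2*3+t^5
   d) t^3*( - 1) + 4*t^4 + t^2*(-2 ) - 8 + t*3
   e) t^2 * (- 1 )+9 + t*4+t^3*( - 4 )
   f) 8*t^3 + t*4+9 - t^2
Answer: a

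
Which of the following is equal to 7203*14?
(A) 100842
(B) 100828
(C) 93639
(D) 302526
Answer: A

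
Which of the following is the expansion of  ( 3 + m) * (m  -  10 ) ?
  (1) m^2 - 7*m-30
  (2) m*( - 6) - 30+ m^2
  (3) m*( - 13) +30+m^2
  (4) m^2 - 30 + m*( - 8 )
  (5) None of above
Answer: 1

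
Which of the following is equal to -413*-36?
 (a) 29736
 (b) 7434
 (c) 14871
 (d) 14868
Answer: d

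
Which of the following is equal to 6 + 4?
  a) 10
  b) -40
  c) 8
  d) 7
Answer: a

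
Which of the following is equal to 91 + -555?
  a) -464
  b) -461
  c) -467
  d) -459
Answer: a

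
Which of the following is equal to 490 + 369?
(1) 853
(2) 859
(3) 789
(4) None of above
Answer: 2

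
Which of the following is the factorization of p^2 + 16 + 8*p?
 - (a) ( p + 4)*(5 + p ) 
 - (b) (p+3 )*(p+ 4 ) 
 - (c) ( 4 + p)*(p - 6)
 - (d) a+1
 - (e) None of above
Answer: e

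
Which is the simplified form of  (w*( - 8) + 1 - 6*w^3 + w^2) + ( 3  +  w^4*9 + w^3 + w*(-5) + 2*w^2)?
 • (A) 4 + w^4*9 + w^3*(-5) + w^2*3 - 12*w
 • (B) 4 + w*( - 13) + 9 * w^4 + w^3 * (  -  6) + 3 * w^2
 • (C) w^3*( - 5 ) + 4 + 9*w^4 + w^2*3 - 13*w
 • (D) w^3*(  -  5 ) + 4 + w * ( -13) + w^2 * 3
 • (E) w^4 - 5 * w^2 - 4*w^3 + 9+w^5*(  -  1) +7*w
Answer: C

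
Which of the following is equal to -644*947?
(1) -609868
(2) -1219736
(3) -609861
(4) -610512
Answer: 1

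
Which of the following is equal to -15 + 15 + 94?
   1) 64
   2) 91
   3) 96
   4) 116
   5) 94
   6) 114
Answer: 5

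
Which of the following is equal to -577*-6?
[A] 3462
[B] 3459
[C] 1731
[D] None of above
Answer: A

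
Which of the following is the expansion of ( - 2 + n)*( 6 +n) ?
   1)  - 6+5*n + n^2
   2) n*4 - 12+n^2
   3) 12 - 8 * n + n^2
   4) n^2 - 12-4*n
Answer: 2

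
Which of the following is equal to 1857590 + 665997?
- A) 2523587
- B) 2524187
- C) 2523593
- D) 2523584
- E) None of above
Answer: A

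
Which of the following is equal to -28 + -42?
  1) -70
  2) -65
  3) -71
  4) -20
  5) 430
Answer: 1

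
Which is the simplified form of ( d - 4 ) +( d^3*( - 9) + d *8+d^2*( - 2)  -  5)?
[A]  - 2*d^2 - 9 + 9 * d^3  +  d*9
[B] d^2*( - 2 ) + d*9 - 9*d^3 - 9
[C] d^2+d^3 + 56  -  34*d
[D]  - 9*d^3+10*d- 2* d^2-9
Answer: B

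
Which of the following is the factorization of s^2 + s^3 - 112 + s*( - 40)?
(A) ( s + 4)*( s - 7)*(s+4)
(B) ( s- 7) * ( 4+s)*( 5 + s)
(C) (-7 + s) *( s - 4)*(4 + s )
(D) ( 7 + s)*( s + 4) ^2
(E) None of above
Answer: A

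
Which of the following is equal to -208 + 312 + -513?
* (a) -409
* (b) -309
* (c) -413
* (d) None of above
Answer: a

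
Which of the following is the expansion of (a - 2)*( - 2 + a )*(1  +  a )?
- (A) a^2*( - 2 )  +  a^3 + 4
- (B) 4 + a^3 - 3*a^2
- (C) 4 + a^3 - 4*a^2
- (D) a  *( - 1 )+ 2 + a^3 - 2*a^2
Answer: B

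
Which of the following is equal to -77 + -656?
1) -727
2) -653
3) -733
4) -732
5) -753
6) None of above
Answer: 3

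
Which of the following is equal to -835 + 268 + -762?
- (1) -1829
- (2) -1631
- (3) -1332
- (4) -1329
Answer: 4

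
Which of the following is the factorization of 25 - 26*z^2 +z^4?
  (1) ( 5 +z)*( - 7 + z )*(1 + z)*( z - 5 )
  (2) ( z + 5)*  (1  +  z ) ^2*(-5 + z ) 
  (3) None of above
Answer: 3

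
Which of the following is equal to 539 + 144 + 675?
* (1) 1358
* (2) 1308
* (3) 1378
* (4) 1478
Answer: 1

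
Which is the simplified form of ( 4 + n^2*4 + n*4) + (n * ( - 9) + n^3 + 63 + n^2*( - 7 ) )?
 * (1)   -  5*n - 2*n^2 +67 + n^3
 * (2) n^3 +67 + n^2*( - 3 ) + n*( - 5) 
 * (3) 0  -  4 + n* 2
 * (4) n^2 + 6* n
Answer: 2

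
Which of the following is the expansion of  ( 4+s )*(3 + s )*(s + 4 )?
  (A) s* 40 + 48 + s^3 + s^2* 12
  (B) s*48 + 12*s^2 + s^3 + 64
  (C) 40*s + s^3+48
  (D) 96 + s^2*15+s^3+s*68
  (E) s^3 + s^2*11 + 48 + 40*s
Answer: E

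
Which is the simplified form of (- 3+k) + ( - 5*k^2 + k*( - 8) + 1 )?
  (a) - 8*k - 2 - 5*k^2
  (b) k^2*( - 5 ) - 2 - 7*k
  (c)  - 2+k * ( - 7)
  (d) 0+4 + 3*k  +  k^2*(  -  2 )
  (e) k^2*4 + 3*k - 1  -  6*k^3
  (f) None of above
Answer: b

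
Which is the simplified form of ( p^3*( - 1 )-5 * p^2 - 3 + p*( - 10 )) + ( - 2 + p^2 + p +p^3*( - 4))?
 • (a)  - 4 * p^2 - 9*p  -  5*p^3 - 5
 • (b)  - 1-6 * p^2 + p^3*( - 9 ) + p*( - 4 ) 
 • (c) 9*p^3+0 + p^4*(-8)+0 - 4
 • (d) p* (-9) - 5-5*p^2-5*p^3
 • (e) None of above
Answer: a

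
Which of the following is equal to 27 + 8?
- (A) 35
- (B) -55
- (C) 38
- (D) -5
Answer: A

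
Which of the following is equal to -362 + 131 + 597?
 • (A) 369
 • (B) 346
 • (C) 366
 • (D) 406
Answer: C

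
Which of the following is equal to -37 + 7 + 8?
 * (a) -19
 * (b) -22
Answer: b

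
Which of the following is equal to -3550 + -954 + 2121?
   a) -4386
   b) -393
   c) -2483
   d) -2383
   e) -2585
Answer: d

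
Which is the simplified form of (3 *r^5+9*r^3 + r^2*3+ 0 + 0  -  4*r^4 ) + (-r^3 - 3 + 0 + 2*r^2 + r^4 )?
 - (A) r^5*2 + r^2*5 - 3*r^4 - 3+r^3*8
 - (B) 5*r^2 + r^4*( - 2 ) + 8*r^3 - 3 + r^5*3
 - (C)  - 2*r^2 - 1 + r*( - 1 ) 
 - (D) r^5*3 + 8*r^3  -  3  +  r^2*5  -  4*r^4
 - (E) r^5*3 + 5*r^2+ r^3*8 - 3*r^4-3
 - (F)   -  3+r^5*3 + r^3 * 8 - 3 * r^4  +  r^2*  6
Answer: E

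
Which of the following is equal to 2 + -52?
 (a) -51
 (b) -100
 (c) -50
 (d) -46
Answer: c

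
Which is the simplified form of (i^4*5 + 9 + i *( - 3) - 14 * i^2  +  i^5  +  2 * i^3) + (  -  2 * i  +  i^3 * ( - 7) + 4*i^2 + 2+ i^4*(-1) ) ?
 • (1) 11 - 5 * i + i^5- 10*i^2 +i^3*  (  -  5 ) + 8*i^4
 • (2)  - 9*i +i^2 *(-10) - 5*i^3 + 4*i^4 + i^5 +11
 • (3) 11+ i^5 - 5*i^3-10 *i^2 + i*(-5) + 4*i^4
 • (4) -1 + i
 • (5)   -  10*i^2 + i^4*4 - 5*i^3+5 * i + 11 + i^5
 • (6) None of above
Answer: 3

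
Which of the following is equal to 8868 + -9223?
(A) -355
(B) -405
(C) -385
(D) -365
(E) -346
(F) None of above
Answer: A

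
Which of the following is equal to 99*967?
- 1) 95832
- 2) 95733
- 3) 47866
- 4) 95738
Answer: 2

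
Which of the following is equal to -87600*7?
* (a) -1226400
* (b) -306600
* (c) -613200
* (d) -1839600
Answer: c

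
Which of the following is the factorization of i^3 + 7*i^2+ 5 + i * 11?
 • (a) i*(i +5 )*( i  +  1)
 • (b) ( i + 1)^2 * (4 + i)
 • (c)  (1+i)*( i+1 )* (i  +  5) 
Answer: c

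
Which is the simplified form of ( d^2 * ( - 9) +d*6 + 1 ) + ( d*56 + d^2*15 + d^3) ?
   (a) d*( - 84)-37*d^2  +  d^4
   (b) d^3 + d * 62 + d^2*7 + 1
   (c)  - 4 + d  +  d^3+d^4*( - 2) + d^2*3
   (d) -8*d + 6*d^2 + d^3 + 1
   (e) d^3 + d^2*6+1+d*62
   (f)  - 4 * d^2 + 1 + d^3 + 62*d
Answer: e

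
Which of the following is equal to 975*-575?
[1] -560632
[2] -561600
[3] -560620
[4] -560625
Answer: 4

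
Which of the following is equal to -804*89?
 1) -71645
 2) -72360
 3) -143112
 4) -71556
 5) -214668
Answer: 4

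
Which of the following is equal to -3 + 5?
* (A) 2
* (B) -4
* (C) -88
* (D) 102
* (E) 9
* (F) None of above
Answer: A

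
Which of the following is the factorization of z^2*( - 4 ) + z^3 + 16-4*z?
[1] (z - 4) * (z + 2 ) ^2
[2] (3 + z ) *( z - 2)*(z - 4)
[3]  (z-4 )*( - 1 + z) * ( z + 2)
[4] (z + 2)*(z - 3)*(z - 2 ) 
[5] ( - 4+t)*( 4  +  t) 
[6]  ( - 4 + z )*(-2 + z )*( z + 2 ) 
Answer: 6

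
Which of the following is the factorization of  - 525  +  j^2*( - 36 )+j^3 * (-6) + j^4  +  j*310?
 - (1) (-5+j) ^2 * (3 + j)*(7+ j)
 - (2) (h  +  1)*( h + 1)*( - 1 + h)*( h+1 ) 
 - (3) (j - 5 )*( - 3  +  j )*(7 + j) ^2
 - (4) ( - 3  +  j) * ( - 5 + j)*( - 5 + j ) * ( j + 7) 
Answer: 4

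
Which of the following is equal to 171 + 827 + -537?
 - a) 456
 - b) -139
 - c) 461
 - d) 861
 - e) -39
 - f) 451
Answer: c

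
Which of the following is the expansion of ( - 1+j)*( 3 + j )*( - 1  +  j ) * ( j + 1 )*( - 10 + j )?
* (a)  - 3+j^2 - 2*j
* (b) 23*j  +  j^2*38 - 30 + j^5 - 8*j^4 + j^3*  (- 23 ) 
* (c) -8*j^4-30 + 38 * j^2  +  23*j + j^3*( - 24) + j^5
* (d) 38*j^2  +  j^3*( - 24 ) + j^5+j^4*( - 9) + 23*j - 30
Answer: c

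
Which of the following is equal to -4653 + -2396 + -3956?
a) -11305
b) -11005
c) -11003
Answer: b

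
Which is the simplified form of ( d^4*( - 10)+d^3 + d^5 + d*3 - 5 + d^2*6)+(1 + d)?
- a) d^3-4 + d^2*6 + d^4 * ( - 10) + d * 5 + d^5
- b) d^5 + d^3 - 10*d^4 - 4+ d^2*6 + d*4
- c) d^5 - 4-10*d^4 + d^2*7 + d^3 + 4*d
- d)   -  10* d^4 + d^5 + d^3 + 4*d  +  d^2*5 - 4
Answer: b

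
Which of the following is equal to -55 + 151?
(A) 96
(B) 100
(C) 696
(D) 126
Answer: A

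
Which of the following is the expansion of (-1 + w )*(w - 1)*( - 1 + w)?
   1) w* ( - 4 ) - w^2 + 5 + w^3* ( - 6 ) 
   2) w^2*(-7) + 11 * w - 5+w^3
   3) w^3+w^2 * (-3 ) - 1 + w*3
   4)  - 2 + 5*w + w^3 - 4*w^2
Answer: 3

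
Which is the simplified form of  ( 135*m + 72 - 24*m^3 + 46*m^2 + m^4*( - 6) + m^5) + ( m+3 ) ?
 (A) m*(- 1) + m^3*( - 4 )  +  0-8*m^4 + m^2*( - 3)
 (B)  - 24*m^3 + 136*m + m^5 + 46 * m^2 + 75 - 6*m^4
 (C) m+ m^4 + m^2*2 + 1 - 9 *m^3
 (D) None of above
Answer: B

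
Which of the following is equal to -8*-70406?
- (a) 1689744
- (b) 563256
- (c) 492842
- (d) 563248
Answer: d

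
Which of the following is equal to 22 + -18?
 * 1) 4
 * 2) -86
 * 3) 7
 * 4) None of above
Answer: 1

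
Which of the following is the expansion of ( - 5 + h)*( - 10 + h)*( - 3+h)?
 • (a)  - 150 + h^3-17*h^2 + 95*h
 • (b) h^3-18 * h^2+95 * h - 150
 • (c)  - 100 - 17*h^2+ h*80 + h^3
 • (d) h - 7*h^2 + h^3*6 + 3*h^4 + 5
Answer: b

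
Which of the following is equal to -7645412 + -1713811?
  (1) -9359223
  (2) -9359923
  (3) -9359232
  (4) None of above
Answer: 1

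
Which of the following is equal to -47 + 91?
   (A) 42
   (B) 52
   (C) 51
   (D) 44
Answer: D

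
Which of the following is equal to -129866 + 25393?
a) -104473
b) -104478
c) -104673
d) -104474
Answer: a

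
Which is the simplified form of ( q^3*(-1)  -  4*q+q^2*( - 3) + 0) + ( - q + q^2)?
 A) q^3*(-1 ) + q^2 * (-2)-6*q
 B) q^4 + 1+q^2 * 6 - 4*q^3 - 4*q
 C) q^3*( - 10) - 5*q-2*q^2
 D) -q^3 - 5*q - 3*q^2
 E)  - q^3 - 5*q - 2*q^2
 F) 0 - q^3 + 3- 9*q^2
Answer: E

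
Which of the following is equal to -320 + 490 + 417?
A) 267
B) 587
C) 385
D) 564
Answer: B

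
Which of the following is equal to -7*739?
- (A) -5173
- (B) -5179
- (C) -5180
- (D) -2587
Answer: A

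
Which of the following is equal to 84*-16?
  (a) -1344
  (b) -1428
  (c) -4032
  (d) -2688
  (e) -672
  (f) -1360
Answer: a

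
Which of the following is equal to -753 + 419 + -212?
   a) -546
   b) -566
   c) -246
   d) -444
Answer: a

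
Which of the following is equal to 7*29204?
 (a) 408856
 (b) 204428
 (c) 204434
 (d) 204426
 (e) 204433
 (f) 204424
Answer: b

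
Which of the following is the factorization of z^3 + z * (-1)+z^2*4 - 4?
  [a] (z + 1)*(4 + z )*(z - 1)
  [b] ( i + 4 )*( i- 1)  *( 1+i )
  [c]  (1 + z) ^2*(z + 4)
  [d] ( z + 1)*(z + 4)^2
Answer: a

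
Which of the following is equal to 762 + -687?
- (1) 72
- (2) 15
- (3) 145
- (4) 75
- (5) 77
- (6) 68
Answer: 4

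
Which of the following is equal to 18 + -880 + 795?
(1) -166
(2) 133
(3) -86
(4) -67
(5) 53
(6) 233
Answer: 4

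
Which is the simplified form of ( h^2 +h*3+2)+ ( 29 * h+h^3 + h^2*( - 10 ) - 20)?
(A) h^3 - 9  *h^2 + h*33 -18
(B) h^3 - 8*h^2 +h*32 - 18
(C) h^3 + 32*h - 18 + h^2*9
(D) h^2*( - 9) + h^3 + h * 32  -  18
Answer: D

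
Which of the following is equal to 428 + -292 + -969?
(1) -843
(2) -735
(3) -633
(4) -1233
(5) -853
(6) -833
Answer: 6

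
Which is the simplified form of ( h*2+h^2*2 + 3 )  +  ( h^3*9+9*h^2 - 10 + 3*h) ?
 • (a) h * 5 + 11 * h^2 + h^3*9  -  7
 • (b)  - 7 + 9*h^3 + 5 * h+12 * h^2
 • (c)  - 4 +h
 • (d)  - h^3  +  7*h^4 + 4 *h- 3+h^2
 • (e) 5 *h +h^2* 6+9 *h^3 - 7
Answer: a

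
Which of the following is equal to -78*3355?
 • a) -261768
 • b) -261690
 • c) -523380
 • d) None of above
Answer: b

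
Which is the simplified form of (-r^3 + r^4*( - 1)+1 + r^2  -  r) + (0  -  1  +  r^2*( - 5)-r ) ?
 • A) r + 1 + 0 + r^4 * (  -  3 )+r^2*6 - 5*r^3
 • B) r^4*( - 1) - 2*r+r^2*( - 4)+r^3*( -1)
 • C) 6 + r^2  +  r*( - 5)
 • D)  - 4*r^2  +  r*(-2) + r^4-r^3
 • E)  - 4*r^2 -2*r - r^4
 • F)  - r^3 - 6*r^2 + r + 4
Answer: B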